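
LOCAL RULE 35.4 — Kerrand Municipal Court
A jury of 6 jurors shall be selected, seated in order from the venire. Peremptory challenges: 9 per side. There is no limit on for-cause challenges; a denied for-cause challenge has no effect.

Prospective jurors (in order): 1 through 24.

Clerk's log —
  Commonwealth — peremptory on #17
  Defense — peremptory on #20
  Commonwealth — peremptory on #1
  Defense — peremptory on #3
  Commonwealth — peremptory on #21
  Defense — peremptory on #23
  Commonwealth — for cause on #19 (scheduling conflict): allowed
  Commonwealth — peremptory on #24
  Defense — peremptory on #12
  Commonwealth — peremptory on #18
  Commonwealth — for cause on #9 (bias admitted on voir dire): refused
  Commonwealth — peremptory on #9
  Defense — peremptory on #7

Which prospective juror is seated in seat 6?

Removed: #1, #3, #7, #9, #12, #17, #18, #19, #20, #21, #23, #24.
Seating in order: seats 1–6 → #2, #4, #5, #6, #8, #10.
So seat 6 is #10.

10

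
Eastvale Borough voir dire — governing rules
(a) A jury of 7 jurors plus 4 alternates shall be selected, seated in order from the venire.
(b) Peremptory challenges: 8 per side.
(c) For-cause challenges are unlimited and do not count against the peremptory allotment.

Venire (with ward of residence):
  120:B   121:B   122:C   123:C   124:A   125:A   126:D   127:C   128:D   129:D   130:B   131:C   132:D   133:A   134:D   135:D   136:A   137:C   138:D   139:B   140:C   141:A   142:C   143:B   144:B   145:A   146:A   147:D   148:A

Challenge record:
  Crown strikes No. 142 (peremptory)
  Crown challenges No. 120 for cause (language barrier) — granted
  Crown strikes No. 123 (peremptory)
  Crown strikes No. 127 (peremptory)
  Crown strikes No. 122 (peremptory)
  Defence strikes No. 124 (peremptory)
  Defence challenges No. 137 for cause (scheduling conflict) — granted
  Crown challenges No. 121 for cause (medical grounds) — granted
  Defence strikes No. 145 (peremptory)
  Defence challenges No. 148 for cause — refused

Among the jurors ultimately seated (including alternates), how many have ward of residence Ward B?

Removed: #120, #121, #122, #123, #124, #127, #137, #142, #145.
Seated (11 incl. alternates): #125, #126, #128, #129, #130, #131, #132, #133, #134, #135, #136.
Of those, in Ward B: #130 → 1.

1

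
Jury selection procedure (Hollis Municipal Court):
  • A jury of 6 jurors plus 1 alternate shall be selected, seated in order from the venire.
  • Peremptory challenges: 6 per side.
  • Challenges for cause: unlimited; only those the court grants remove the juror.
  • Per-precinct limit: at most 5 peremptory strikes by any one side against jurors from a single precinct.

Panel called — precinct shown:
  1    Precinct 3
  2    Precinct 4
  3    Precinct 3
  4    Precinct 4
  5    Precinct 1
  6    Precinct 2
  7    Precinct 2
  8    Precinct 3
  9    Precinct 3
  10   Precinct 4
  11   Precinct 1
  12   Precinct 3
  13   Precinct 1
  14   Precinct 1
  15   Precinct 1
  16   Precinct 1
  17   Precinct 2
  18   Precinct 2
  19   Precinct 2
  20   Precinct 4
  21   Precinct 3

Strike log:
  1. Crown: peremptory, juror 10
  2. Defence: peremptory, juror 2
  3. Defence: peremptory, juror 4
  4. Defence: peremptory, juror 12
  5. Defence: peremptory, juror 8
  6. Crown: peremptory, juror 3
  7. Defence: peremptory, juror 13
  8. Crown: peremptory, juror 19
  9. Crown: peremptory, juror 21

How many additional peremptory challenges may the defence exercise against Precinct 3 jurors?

Defence peremptories so far: #2, #4, #12, #8, #13 — 5 of 6 used, 1 left overall.
Against Precinct 3: #12, #8 — 2 used; per-precinct cap 5 leaves 3.
Binding limit: min(1, 3) = 1.

1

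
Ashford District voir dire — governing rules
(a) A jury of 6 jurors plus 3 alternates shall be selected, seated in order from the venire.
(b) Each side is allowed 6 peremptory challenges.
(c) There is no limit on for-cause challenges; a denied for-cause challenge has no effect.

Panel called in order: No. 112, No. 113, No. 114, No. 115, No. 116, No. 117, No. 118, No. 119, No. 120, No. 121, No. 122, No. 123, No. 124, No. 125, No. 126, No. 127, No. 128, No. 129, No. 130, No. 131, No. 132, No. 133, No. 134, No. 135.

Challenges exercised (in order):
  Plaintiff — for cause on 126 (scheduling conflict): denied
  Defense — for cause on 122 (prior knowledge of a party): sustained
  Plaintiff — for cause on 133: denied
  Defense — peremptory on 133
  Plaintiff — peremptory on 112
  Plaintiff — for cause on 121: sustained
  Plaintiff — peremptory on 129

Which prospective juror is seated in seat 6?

Removed: #112, #121, #122, #129, #133. (#126 stays — for-cause denied.)
Seating in order: seats 1–6 → #113, #114, #115, #116, #117, #118; alternates → #119, #120, #123.
So seat 6 is #118.

118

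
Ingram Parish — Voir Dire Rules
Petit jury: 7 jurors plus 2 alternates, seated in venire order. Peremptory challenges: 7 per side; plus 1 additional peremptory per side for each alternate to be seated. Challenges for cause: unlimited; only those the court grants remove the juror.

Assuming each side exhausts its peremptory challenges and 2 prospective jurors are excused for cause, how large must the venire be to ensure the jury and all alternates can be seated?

Seats to fill: 7 + 2 alternates = 9.
Peremptories: 7 + 1×2 = 9 per side × 2 sides = 18.
For-cause removals: 2.
Minimum venire: 9 + 18 + 2 = 29.

29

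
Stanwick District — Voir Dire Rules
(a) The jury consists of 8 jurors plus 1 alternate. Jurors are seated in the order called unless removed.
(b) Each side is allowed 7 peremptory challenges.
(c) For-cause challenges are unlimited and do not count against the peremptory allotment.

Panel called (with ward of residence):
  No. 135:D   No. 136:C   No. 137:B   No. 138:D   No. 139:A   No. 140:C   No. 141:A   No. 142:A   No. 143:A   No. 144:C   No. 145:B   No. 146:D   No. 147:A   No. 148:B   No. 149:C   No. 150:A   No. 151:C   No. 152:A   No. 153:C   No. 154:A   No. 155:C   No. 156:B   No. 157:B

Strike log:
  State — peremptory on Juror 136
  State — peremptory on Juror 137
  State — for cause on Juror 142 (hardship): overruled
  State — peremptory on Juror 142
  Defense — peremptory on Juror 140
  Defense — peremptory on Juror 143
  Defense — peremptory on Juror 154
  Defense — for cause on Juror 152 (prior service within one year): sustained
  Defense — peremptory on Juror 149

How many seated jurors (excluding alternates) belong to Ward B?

1

Removed: #136, #137, #140, #142, #143, #149, #152, #154.
Seated jurors 1–8: #135, #138, #139, #141, #144, #145, #146, #147 (alternates #148 not counted).
Of those, in Ward B: #145 → 1.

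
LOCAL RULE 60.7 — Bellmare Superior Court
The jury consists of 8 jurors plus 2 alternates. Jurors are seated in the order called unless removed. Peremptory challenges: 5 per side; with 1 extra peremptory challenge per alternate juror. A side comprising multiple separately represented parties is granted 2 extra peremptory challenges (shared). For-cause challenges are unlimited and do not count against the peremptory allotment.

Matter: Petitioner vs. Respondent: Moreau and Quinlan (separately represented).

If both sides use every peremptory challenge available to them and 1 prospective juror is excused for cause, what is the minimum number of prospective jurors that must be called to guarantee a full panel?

27

Seats to fill: 8 + 2 alternates = 10.
Peremptories — Petitioner: 5 + 1×2 = 7; Respondent: 5 + 1×2 + 2 = 9; total 16.
For-cause removals: 1.
Minimum venire: 10 + 16 + 1 = 27.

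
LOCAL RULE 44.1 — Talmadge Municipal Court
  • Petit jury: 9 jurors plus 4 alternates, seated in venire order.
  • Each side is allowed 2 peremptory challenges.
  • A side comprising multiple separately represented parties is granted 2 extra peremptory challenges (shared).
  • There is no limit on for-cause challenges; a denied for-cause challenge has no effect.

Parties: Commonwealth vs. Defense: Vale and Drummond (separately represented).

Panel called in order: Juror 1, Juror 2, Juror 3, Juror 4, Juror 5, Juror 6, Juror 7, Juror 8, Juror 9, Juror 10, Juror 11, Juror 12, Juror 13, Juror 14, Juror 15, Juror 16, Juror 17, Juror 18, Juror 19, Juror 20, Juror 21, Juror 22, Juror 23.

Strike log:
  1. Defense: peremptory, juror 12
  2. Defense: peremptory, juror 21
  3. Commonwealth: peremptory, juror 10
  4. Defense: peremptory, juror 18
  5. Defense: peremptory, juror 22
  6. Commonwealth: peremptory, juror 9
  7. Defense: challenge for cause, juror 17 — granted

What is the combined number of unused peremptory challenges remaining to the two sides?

Commonwealth allotment: 2. Defense allotment: 2 base + 2 multi-party = 4.
Commonwealth peremptories used: #10, #9 — 2.
Defense peremptories used: #12, #21, #18, #22 — 4 (the for-cause on #17 doesn't count).
Remaining: (2 − 2) + (4 − 4) = 0.

0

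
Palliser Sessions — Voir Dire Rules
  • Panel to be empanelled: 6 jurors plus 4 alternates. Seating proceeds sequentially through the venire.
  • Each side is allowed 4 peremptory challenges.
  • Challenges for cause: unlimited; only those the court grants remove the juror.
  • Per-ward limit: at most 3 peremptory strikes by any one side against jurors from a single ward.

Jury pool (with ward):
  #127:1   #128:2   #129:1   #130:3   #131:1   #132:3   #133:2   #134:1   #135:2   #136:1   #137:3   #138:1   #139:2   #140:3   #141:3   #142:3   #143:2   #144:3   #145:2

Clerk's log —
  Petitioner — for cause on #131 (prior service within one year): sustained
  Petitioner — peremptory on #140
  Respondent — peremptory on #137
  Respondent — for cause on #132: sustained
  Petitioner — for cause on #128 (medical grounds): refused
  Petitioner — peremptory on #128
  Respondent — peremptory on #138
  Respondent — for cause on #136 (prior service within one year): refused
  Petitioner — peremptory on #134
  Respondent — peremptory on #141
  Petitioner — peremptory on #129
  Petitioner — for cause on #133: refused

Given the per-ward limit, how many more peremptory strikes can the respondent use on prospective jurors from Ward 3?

1

Respondent peremptories so far: #137, #138, #141 — 3 of 4 used, 1 left overall.
Against Ward 3: #137, #141 — 2 used; per-ward cap 3 leaves 1.
Binding limit: min(1, 1) = 1.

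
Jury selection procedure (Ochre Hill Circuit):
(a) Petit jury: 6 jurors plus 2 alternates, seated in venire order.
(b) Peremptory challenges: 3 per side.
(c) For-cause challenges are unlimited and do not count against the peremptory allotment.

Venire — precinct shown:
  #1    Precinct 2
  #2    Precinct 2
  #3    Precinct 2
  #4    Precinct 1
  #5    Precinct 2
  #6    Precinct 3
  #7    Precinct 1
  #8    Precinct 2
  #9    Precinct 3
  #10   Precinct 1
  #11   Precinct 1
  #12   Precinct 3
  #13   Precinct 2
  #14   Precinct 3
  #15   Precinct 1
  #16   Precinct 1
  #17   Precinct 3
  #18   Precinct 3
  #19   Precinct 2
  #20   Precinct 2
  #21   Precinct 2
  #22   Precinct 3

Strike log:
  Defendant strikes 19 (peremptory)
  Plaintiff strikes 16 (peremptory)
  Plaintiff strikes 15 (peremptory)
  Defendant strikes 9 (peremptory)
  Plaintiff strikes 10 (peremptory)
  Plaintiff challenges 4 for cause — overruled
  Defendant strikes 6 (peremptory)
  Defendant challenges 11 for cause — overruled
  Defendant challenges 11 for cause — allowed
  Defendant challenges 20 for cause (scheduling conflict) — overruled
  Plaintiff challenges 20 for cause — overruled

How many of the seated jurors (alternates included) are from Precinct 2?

5

Removed: #6, #9, #10, #11, #15, #16, #19.
Seated (8 incl. alternates): #1, #2, #3, #4, #5, #7, #8, #12.
Of those, in Precinct 2: #1, #2, #3, #5, #8 → 5.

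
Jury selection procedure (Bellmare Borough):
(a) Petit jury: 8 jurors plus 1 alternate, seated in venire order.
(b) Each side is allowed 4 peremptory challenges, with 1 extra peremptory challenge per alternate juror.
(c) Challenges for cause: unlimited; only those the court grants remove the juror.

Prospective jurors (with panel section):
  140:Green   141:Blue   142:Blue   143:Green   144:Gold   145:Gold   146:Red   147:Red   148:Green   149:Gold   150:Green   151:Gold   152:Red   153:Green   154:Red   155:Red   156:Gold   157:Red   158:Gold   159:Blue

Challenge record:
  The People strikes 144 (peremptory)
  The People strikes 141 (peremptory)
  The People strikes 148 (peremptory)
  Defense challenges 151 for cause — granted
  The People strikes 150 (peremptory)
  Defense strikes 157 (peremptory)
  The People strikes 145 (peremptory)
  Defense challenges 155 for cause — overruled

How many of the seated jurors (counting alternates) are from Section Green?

3

Removed: #141, #144, #145, #148, #150, #151, #157.
Seated (9 incl. alternates): #140, #142, #143, #146, #147, #149, #152, #153, #154.
Of those, in Section Green: #140, #143, #153 → 3.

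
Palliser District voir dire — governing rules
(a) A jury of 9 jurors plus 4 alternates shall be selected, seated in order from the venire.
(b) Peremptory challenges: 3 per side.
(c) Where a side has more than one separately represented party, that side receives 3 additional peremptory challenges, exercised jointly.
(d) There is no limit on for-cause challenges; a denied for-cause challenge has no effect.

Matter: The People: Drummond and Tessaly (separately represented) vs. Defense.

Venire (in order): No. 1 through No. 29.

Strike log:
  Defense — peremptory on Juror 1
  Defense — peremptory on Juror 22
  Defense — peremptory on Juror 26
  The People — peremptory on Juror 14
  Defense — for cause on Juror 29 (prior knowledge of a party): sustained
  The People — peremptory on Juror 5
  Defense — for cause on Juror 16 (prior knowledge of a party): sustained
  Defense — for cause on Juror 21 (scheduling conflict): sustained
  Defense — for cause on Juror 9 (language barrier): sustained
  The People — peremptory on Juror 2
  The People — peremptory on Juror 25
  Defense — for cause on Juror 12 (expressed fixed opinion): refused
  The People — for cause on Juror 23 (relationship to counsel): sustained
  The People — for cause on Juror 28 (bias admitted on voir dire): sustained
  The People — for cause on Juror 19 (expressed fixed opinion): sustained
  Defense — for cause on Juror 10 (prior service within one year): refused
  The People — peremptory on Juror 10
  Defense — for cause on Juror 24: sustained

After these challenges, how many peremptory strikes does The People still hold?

The People allotment: 3 base + 3 multi-party = 6.
The People peremptories used: #14, #5, #2, #25, #10 — 5 (for-cause on #23, #28, #19 don't count).
Remaining: 6 − 5 = 1.

1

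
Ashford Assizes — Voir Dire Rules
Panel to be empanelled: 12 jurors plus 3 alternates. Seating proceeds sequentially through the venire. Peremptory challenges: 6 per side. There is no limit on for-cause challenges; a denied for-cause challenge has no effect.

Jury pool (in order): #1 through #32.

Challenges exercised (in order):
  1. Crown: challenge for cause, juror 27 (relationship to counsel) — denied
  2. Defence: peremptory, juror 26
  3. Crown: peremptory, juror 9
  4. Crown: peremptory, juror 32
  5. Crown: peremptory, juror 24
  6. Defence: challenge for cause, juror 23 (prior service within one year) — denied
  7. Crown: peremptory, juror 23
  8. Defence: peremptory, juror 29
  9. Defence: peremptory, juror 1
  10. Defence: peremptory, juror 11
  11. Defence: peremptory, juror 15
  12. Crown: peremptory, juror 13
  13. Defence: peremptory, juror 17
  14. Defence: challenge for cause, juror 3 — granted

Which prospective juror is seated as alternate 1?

Removed: #1, #3, #9, #11, #13, #15, #17, #23, #24, #26, #29, #32. (#27 stays — for-cause denied.)
Seating in order: seats 1–12 → #2, #4, #5, #6, #7, #8, #10, #12, #14, #16, #18, #19; alternates → #20, #21, #22.
So alternate 1 is #20.

20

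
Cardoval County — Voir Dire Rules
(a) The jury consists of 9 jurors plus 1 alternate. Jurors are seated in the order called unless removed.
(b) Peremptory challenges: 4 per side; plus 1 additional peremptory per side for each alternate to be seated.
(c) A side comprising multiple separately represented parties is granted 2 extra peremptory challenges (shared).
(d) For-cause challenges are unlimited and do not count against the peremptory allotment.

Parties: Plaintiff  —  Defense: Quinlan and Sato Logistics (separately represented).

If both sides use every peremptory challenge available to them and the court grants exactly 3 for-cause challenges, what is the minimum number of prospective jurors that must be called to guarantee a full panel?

25

Seats to fill: 9 + 1 alternates = 10.
Peremptories — Plaintiff: 4 + 1×1 = 5; Defense: 4 + 1×1 + 2 = 7; total 12.
For-cause removals: 3.
Minimum venire: 10 + 12 + 3 = 25.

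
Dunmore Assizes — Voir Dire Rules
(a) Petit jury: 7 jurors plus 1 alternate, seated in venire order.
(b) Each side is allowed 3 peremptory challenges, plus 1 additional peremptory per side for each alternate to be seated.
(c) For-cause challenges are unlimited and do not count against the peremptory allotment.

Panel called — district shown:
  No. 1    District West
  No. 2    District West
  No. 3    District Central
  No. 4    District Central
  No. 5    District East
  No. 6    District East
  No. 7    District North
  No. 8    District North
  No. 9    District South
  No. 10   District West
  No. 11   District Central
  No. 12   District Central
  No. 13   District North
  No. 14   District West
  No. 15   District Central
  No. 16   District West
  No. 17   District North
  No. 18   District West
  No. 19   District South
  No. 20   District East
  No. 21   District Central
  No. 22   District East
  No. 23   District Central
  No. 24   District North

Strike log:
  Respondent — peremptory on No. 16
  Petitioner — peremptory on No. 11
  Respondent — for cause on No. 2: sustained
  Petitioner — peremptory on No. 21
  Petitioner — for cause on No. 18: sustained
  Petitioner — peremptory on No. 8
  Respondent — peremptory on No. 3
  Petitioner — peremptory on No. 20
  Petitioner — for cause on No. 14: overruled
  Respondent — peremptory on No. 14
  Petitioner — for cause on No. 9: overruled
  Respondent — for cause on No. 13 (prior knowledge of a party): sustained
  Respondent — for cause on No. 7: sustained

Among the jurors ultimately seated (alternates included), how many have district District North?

Removed: #2, #3, #7, #8, #11, #13, #14, #16, #18, #20, #21.
Seated (8 incl. alternates): #1, #4, #5, #6, #9, #10, #12, #15.
None of those are in District North → 0.

0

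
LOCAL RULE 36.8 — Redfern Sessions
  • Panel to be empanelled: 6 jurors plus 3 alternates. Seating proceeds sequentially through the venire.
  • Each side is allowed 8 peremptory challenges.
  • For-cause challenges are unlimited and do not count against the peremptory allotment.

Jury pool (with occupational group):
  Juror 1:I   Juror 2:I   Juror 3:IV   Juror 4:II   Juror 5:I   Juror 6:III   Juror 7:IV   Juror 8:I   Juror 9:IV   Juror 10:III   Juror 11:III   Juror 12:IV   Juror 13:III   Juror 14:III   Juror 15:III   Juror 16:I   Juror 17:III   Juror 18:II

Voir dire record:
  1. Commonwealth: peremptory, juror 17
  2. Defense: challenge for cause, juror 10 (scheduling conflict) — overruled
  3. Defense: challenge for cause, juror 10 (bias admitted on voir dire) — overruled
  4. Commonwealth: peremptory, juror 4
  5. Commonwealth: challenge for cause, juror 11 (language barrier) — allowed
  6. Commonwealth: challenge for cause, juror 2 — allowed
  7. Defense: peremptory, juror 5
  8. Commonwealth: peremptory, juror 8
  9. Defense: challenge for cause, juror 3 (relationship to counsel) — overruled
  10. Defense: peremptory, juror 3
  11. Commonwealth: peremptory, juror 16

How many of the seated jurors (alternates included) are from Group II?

Removed: #2, #3, #4, #5, #8, #11, #16, #17.
Seated (9 incl. alternates): #1, #6, #7, #9, #10, #12, #13, #14, #15.
None of those are in Group II → 0.

0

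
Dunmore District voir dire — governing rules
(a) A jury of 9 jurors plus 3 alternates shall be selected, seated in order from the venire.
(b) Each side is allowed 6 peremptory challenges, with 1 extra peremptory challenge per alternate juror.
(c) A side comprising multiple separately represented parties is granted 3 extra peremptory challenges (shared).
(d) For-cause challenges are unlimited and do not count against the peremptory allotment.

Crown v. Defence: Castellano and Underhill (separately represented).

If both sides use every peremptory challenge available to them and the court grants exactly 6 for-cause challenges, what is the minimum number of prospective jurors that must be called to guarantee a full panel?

Seats to fill: 9 + 3 alternates = 12.
Peremptories — Crown: 6 + 1×3 = 9; Defence: 6 + 1×3 + 3 = 12; total 21.
For-cause removals: 6.
Minimum venire: 12 + 21 + 6 = 39.

39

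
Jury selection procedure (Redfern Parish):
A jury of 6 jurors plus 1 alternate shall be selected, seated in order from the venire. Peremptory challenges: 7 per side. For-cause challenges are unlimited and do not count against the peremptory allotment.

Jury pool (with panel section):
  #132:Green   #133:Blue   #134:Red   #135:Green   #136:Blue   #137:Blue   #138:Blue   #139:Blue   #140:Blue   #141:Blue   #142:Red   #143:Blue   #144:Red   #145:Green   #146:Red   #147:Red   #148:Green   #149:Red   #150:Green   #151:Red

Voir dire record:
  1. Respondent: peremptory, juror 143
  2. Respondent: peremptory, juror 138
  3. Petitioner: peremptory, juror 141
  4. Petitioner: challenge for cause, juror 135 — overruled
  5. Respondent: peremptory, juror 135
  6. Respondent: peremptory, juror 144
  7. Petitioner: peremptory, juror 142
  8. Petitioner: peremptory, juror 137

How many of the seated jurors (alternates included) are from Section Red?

Removed: #135, #137, #138, #141, #142, #143, #144.
Seated (7 incl. alternates): #132, #133, #134, #136, #139, #140, #145.
Of those, in Section Red: #134 → 1.

1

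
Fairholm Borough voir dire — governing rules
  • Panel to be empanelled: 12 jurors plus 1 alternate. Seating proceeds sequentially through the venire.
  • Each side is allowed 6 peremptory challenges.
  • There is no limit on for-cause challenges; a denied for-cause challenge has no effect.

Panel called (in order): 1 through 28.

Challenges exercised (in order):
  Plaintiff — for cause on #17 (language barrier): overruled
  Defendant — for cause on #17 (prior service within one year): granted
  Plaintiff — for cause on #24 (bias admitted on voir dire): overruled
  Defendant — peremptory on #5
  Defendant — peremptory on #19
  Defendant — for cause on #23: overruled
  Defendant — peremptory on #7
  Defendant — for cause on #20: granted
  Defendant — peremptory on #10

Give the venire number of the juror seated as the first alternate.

16

Removed: #5, #7, #10, #17, #19, #20. (#23, #24 stay — for-cause denied.)
Seating in order: seats 1–12 → #1, #2, #3, #4, #6, #8, #9, #11, #12, #13, #14, #15; alternates → #16.
So alternate 1 is #16.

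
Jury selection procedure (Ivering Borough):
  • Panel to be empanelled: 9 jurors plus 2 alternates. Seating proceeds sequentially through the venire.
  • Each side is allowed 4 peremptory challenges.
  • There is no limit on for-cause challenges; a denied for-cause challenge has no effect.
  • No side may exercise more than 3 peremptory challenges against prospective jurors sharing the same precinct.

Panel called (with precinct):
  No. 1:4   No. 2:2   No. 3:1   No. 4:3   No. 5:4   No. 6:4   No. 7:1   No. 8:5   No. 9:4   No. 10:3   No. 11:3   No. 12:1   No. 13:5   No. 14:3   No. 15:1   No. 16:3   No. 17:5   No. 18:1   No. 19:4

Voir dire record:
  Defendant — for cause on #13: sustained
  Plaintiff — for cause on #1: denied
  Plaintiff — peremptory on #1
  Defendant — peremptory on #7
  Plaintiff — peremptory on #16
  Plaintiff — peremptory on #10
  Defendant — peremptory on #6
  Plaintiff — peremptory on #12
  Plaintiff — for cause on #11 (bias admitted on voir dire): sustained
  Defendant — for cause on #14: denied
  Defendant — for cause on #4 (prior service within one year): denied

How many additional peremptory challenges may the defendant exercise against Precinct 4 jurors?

Defendant peremptories so far: #7, #6 — 2 of 4 used, 2 left overall.
Against Precinct 4: #6 — 1 used; per-precinct cap 3 leaves 2.
Binding limit: min(2, 2) = 2.

2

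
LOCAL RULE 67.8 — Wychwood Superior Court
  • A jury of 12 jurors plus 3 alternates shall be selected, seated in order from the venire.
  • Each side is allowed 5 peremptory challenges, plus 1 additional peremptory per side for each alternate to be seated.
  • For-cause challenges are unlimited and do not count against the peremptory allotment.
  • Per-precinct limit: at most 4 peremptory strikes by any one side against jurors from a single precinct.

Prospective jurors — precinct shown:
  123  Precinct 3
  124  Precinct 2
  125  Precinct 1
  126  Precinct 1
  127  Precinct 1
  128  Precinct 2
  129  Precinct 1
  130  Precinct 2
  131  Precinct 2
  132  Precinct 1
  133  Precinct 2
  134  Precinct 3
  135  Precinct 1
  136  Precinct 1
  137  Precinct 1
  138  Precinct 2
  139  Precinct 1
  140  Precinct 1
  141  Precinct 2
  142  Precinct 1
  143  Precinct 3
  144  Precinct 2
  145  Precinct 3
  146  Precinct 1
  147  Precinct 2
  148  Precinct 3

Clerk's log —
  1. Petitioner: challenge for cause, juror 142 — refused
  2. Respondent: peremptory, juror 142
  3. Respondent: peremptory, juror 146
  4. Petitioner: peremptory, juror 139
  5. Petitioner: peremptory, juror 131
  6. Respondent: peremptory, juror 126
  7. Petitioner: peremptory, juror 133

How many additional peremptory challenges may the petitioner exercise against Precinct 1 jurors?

Petitioner peremptories so far: #139, #131, #133 — 3 of 8 used, 5 left overall.
Against Precinct 1: #139 — 1 used; per-precinct cap 4 leaves 3.
Binding limit: min(5, 3) = 3.

3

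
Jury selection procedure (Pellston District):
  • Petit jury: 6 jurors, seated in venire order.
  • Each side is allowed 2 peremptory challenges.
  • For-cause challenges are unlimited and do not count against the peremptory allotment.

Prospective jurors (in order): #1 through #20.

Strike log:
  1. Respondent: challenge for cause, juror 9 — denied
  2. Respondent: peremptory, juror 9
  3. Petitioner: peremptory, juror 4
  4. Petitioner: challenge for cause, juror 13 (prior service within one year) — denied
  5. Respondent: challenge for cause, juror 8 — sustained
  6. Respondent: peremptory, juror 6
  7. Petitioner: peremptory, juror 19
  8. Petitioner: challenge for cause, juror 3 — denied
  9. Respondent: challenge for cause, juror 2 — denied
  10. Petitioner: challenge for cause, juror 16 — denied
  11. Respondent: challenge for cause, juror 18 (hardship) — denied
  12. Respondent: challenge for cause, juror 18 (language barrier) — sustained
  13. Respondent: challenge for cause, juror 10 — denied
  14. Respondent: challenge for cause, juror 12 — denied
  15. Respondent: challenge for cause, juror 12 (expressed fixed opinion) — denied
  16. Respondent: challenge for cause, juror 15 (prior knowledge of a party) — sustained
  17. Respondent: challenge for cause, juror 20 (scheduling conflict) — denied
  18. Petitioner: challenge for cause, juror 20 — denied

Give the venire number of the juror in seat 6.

10

Removed: #4, #6, #8, #9, #15, #18, #19. (#2, #3, #10, #12, #13, #16, #20 stay — for-cause denied.)
Filling seats in venire order through position 6: #1, #2, #3, #5, #7, #10.
So seat 6 is #10.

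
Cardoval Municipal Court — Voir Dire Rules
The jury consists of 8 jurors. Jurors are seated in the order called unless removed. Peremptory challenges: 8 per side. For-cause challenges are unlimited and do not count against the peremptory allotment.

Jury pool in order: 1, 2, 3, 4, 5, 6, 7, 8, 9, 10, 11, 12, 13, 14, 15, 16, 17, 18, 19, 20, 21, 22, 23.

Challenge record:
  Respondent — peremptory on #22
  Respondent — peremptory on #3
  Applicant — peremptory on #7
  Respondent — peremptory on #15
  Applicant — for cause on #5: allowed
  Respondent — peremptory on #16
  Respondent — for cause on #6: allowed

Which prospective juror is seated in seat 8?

Removed: #3, #5, #6, #7, #15, #16, #22.
Filling seats in venire order through position 8: #1, #2, #4, #8, #9, #10, #11, #12.
So seat 8 is #12.

12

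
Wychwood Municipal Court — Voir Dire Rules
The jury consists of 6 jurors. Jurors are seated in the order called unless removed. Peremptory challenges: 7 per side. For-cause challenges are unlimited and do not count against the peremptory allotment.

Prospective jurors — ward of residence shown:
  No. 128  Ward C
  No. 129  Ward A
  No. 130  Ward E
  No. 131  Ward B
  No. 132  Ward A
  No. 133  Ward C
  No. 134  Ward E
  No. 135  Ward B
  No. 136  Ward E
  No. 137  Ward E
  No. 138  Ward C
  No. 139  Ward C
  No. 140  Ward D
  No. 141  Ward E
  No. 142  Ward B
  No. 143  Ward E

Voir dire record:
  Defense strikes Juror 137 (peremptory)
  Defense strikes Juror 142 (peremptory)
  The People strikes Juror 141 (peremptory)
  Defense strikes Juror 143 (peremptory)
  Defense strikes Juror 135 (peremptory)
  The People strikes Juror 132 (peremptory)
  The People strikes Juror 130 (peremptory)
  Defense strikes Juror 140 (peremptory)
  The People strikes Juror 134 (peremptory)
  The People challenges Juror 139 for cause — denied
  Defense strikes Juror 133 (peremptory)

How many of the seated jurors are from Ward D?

Removed: #130, #132, #133, #134, #135, #137, #140, #141, #142, #143.
Seated jurors 1–6: #128, #129, #131, #136, #138, #139.
None of those are in Ward D → 0.

0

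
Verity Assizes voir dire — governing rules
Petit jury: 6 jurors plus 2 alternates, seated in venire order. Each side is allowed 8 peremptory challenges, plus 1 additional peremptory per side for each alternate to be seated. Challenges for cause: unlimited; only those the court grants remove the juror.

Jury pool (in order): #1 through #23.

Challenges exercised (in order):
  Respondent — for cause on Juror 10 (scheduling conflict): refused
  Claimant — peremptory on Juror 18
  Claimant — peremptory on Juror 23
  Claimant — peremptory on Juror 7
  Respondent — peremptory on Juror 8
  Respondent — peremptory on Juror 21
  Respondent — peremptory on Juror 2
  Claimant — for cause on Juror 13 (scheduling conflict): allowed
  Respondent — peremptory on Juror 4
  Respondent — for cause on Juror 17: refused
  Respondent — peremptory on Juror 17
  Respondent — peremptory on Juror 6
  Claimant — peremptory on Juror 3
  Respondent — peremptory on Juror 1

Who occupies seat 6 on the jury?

14

Removed: #1, #2, #3, #4, #6, #7, #8, #13, #17, #18, #21, #23. (#10 stays — for-cause denied.)
Seating in order: seats 1–6 → #5, #9, #10, #11, #12, #14; alternates → #15, #16.
So seat 6 is #14.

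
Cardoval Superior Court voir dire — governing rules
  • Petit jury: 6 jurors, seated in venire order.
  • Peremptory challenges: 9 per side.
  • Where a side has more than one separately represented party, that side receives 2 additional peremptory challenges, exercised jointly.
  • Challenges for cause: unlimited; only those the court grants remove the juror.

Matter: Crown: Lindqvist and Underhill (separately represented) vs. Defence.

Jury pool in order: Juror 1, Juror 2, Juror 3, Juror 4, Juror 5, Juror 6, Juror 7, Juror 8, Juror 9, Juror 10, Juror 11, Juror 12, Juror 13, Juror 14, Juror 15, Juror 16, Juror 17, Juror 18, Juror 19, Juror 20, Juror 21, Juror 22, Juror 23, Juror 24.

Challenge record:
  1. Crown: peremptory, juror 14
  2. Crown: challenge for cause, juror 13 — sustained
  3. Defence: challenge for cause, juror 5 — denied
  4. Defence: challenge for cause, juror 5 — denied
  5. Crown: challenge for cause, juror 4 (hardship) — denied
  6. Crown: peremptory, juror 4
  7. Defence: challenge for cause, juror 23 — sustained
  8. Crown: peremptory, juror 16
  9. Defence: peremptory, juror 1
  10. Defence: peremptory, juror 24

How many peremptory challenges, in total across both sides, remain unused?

15

Crown allotment: 9 base + 2 multi-party = 11. Defence allotment: 9.
Crown peremptories used: #14, #4, #16 — 3 (for-cause on #13, #4 don't count).
Defence peremptories used: #1, #24 — 2 (for-cause on #5, #5, #23 don't count).
Remaining: (11 − 3) + (9 − 2) = 15.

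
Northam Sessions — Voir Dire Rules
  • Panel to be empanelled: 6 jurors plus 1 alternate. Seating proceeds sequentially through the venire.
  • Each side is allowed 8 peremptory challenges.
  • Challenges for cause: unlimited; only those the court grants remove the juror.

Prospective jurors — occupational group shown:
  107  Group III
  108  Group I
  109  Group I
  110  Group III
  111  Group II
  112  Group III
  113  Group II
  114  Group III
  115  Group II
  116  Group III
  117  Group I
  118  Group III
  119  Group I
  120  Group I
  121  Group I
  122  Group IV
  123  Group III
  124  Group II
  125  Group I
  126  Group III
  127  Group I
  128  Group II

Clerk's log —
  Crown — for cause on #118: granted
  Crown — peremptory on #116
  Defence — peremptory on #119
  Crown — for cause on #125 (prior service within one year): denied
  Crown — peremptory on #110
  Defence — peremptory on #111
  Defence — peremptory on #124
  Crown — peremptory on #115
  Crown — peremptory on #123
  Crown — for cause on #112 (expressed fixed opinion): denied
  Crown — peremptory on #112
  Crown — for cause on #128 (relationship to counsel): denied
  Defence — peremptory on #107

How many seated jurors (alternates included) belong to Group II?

Removed: #107, #110, #111, #112, #115, #116, #118, #119, #123, #124.
Seated (7 incl. alternates): #108, #109, #113, #114, #117, #120, #121.
Of those, in Group II: #113 → 1.

1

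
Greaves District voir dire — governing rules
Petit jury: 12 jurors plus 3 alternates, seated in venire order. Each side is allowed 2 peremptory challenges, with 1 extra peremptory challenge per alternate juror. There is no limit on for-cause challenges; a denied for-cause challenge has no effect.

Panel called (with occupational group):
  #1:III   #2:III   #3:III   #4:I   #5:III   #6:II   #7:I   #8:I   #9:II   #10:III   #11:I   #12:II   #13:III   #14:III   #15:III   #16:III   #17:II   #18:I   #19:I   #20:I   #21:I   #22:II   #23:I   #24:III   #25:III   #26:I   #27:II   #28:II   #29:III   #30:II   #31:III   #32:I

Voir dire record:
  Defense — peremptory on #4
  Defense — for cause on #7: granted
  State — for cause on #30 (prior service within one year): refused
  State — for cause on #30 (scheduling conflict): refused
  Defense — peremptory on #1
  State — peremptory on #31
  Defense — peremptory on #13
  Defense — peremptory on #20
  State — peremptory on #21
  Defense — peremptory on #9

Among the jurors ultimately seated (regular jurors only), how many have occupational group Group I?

2

Removed: #1, #4, #7, #9, #13, #20, #21, #31.
Seated jurors 1–12: #2, #3, #5, #6, #8, #10, #11, #12, #14, #15, #16, #17 (alternates #18, #19, #22 not counted).
Of those, in Group I: #8, #11 → 2.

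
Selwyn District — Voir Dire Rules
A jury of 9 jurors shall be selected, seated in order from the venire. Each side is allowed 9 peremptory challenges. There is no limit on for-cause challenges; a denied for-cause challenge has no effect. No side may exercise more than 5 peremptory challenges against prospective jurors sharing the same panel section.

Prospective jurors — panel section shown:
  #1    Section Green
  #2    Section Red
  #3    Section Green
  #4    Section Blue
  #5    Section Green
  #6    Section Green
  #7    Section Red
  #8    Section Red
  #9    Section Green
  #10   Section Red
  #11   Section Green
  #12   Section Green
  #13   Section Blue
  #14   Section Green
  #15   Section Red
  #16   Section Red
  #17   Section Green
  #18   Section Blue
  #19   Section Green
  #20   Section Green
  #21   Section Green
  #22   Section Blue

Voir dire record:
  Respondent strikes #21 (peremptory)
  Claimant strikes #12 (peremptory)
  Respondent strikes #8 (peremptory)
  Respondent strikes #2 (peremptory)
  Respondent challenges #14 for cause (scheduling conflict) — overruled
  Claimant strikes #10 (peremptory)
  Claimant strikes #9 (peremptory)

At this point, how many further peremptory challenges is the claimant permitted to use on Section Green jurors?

3

Claimant peremptories so far: #12, #10, #9 — 3 of 9 used, 6 left overall.
Against Section Green: #12, #9 — 2 used; per-section cap 5 leaves 3.
Binding limit: min(6, 3) = 3.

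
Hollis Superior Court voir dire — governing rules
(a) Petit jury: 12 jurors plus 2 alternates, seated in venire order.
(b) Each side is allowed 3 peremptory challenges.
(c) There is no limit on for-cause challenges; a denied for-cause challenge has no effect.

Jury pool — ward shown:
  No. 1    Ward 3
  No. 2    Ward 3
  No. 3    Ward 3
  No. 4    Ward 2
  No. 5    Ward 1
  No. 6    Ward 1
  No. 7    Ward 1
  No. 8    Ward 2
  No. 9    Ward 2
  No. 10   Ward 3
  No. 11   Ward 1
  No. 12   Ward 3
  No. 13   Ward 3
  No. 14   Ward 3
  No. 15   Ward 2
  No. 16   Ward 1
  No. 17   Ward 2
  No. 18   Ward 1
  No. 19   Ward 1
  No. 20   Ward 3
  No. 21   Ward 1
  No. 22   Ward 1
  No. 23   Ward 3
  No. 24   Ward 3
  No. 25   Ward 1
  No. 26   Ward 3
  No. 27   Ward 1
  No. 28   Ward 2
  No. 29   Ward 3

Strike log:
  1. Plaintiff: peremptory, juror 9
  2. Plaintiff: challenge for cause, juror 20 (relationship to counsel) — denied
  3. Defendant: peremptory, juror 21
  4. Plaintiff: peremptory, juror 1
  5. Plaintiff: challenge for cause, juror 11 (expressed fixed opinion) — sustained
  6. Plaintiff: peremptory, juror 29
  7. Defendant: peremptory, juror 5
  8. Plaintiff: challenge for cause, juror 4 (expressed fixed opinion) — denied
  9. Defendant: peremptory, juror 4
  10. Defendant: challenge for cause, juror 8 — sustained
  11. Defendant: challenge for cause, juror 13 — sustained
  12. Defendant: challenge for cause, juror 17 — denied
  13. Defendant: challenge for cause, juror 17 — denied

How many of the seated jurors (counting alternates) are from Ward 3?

6

Removed: #1, #4, #5, #8, #9, #11, #13, #21, #29.
Seated (14 incl. alternates): #2, #3, #6, #7, #10, #12, #14, #15, #16, #17, #18, #19, #20, #22.
Of those, in Ward 3: #2, #3, #10, #12, #14, #20 → 6.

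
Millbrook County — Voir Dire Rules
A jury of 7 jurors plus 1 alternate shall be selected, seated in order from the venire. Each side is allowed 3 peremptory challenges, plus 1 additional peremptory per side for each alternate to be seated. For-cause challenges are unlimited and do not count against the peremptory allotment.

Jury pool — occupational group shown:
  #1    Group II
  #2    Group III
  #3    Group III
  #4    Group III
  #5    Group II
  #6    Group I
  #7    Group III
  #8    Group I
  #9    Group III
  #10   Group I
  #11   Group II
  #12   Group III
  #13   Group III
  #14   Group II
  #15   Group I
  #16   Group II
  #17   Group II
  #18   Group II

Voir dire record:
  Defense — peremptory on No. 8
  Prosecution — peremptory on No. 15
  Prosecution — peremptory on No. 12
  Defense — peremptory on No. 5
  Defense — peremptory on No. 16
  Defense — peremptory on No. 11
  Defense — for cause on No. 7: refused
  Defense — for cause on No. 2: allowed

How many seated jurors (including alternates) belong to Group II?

Removed: #2, #5, #8, #11, #12, #15, #16.
Seated (8 incl. alternates): #1, #3, #4, #6, #7, #9, #10, #13.
Of those, in Group II: #1 → 1.

1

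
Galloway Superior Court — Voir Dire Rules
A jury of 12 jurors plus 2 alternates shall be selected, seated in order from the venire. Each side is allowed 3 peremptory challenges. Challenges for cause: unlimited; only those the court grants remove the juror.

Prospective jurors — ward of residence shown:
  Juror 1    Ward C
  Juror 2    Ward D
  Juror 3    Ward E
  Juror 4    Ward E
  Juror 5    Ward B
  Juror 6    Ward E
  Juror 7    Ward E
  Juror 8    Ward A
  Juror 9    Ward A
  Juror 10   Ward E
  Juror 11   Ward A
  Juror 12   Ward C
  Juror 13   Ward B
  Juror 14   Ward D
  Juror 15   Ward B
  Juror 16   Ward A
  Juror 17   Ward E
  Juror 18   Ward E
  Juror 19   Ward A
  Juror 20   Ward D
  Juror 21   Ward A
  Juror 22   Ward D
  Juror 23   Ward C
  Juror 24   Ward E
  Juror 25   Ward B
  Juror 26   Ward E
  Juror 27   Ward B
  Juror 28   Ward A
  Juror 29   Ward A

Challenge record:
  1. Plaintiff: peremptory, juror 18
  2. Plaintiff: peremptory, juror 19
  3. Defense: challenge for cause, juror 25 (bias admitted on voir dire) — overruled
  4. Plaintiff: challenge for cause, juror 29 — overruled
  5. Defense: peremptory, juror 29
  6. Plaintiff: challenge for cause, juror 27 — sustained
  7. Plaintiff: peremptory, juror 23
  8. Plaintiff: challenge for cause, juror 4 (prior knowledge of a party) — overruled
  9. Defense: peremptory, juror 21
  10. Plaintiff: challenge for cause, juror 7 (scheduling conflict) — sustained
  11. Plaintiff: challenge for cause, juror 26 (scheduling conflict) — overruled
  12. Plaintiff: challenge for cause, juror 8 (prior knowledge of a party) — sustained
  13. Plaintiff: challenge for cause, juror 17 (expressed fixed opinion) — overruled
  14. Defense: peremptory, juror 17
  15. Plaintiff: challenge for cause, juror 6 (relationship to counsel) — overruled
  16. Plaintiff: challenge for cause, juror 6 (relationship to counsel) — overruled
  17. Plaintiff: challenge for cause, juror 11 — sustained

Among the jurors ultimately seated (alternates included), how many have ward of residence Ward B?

Removed: #7, #8, #11, #17, #18, #19, #21, #23, #27, #29.
Seated (14 incl. alternates): #1, #2, #3, #4, #5, #6, #9, #10, #12, #13, #14, #15, #16, #20.
Of those, in Ward B: #5, #13, #15 → 3.

3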